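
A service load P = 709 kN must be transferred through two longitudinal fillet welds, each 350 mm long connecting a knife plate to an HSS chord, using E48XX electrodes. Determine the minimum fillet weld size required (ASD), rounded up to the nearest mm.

w = 10 mm

E48XX → F_EXX = 480 MPa.
Total weld length L = 700 mm.
Required throat t_e = P × Ω / (0.6 F_EXX × L) = 709 × 2.0 / (0.6 × 480 × 700 × 10⁻³) = 7.034 mm.
Required leg w = t_e / 0.707 = 9.949 mm → use 10 mm.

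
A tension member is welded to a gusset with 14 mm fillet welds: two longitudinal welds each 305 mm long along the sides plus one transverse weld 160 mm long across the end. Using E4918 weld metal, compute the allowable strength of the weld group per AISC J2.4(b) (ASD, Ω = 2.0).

R_n/Ω ≈ 1120 kN

E49XX → F_EXX = 490 MPa.
t_e = 0.707 × 14 = 9.898 mm.
R_nwl = 0.6 × 490 × 9.898 × 610 × 10⁻³ = 1775 kN (longitudinal, 2 welds).
R_nwt = 0.6 × 490 × 9.898 × 160 × 10⁻³ = 465.6 kN (transverse, base value).
(i) R_nwl + R_nwt = 2241 kN; (ii) 0.85 R_nwl + 1.5 R_nwt = 2207 kN.
R_n = max = 2241 kN [governs: (i)]; R_n/Ω = 1120 kN.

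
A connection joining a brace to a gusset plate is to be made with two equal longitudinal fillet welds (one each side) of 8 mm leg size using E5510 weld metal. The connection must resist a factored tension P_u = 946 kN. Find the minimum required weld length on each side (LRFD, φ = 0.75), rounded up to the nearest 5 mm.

L = 340 mm on each side

E55XX → F_EXX = 550 MPa.
Throat t_e = 0.707 × 8 = 5.656 mm.
φr_n = 0.75 × 0.6 × 550 × 5.656 × 10⁻³ = 1.4 kN/mm.
L_req = P_u / φr_n = 946 / 1.4 = 675.8 mm total.
Per side: 675.8 / 2 = 337.9 mm.
Round up → use L = 340 mm on each side.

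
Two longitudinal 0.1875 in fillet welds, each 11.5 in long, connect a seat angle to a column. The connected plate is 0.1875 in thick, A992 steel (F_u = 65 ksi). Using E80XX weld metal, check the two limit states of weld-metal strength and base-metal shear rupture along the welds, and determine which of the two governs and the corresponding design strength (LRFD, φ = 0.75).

φR_n ≈ 110 kips (weld metal governs)

E80XX → F_EXX = 80 ksi.
t_e = 0.707 × 0.1875 = 0.1326 in; L = 23 in.
Weld metal: φR_n = 0.75 × 0.6 × 80 × 0.1326 × 23 = 109.8 kips.
Base metal (shear rupture): φR_n = 0.75 × 0.6 × 65 × 0.1875 × 23 = 126.1 kips.
Governing: weld metal.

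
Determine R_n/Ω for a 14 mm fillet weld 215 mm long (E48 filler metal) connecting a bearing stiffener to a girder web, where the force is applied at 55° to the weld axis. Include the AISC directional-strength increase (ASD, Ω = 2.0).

E48XX → F_EXX = 480 MPa.
t_e = 0.707 × 14 = 9.898 mm; A_we = 9.898 × 215 = 2128 mm².
Directional factor: 1.0 + 0.5 sin^1.5(55°) = 1.371.
F_nw = 0.6 × 480 × 1.371 = 394.8 MPa.
R_n/Ω = (394.8 × 2128) / 2.0 × 10⁻³ = 420 kN.

R_n/Ω ≈ 420 kN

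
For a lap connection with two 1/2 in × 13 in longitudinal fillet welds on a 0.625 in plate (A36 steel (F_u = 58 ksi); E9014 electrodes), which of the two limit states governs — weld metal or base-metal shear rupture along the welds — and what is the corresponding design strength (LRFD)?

φR_n ≈ 372 kip (weld metal governs)

E90XX → F_EXX = 90 ksi.
t_e = 0.707 × 0.5 = 0.3535 in; L = 26 in.
Weld metal: φR_n = 0.75 × 0.6 × 90 × 0.3535 × 26 = 372.2 kip.
Base metal (shear rupture): φR_n = 0.75 × 0.6 × 58 × 0.625 × 26 = 424.1 kip.
Governing: weld metal.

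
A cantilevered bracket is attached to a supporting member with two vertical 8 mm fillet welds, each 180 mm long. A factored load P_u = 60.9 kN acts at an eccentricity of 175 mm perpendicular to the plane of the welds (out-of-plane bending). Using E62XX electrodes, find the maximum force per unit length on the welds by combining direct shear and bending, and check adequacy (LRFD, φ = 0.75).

f_max ≈ 1000 N/mm; adequate

E62XX → F_EXX = 620 MPa.
L_w = 2 × 180 = 360 mm; section modulus (unit throat) S = 2 × L²/6 = 10800 mm².
Direct shear f_v = P/L_w = 60.9×10³/360 = 169.2 N/mm.
Moment M = P × e = 60.9×10³ × 175 = 10658000 N·mm; bending f_b = M/S = 986.8 N/mm.
f_max = √(f_v² + f_b²) = √(169.2² + 986.8²) = 1001 N/mm.
φr_n = 0.75 × 0.6 × 620 × (0.707 × 8) = 1578 N/mm → adequate.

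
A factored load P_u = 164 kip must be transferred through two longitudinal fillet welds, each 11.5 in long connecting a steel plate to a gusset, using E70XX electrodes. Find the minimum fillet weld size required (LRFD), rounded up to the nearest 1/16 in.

E70XX → F_EXX = 70 ksi.
Total weld length L = 23 in.
Required throat t_e = P_u / (φ × 0.6 F_EXX × L) = 164 / (0.75 × 0.6 × 70 × 23) = 0.2264 in.
Required leg w = t_e / 0.707 = 0.3202 in → use 3/8 in.

w = 3/8 in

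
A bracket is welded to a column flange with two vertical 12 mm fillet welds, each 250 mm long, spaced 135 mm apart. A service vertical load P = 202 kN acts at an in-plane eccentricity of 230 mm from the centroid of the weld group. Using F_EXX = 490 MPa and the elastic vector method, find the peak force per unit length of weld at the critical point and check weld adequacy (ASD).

f_max ≈ 1580 N/mm; NOT adequate

Total weld length L_w = 500 mm. Treat welds as unit-width lines.
Polar moment about centroid: J = 2[d³/12 + d(b/2)²] = 2[250³/12 + 250×67.5²] = 4882000 mm³.
Direct shear f_v = P/L_w = 202×10³ / 500 = 404 N/mm (vertical).
Torsion M = P·e = 202×10³ × 230 = 46460000 N·mm.
Critical point at (x, y) = (67.5, 125) from centroid. f_tx = M·y/J = 1190 N/mm; f_ty = M·x/J = 642.3 N/mm.
Resultant f_max = √[f_tx² + (f_v + f_ty)²] = √[1190² + (404 + 642.3)²] = 1584 N/mm.
Capacity per unit length: r_n/Ω = (1/2.0) × 0.6 × 490 × (0.707 × 12) = 1247 N/mm.
1584 > 1247 → NOT adequate.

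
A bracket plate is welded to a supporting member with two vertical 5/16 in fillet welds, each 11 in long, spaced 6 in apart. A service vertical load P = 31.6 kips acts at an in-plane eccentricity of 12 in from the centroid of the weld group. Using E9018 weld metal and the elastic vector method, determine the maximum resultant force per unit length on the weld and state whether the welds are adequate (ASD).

f_max ≈ 6.47 kip/in; NOT adequate

E90XX → F_EXX = 90 ksi.
Total weld length L_w = 22 in. Treat welds as unit-width lines.
Polar moment about centroid: J = 2[d³/12 + d(b/2)²] = 2[11³/12 + 11×3²] = 419.8 in³.
Direct shear f_v = P/L_w = 31.6 / 22 = 1.436 kip/in (vertical).
Torsion M = P·e = 31.6 × 12 = 379.2 kip·in.
Critical point at (x, y) = (3, 5.5) from centroid. f_tx = M·y/J = 4.968 kip/in; f_ty = M·x/J = 2.71 kip/in.
Resultant f_max = √[f_tx² + (f_v + f_ty)²] = √[4.968² + (1.436 + 2.71)²] = 6.47 kip/in.
Capacity per unit length: r_n/Ω = (1/2.0) × 0.6 × 90 × (0.707 × 0.3125) = 5.965 kip/in.
6.47 > 5.965 → NOT adequate.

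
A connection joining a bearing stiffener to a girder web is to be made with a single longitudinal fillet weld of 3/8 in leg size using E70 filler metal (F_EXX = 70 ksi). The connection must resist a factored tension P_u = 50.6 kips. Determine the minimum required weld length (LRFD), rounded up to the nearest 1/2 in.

Throat t_e = 0.707 × 0.375 = 0.2651 in.
φr_n = 0.75 × 0.6 × 70 × 0.2651 = 8.351 kips/in.
L_req = P_u / φr_n = 50.6 / 8.351 = 6.059 in total.
Round up → use L = 6.5 in.

L = 6.5 in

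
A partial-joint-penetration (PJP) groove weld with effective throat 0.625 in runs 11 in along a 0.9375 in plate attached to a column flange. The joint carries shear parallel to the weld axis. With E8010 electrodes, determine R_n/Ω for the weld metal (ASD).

E80XX → F_EXX = 80 ksi.
Effective throat (given) t_e = 0.625 in.
A_we = 0.625 × 11 = 6.875 in².
F_nw = 0.6 F_EXX = 48 ksi.
R_n/Ω = (48 × 6.875) / 2.0 = 165 kip.

R_n/Ω ≈ 165 kip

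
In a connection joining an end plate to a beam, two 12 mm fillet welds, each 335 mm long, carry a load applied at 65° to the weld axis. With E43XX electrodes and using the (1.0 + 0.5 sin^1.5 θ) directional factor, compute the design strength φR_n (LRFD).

φR_n ≈ 1570 kN

E43XX → F_EXX = 430 MPa.
t_e = 0.707 × 12 = 8.484 mm; A_we = 8.484 × 670 = 5684 mm².
Directional factor: 1.0 + 0.5 sin^1.5(65°) = 1.431.
F_nw = 0.6 × 430 × 1.431 = 369.3 MPa.
φR_n = 0.75 × 369.3 × 5684 × 10⁻³ = 1574 kN.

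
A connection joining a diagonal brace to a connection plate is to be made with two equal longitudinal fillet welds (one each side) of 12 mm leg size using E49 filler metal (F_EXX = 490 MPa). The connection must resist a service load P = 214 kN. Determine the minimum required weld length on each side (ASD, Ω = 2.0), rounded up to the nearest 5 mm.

L = 90 mm on each side

Throat t_e = 0.707 × 12 = 8.484 mm.
r_n/Ω = (0.6 × 490 × 8.484) / 2.0 = 1247 N/mm = 1.247 kN/mm.
L_req = P / (r_n/Ω) = 214 / 1.247 = 171.6 mm total.
Per side: 171.6 / 2 = 85.8 mm.
Round up → use L = 90 mm on each side.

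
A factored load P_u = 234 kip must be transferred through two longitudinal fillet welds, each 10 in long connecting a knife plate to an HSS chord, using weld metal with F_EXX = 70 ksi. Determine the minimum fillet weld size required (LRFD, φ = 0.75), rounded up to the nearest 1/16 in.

w = 9/16 in

Total weld length L = 20 in.
Required throat t_e = P_u / (φ × 0.6 F_EXX × L) = 234 / (0.75 × 0.6 × 70 × 20) = 0.3714 in.
Required leg w = t_e / 0.707 = 0.5254 in → use 9/16 in.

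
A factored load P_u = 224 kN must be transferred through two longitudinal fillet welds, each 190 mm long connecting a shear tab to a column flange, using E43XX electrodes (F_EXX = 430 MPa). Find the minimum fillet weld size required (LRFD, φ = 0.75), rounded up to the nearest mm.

Total weld length L = 380 mm.
Required throat t_e = P_u / (φ × 0.6 F_EXX × L) = 224 / (0.75 × 0.6 × 430 × 380 × 10⁻³) = 3.046 mm.
Required leg w = t_e / 0.707 = 4.309 mm → use 5 mm.

w = 5 mm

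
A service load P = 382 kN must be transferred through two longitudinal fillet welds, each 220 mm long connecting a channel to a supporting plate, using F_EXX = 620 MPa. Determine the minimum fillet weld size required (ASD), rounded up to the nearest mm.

Total weld length L = 440 mm.
Required throat t_e = P × Ω / (0.6 F_EXX × L) = 382 × 2.0 / (0.6 × 620 × 440 × 10⁻³) = 4.668 mm.
Required leg w = t_e / 0.707 = 6.602 mm → use 7 mm.

w = 7 mm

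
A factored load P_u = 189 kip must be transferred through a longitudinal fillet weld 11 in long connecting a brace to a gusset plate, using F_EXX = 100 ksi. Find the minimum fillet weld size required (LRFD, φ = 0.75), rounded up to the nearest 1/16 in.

Total weld length L = 11 in.
Required throat t_e = P_u / (φ × 0.6 F_EXX × L) = 189 / (0.75 × 0.6 × 100 × 11) = 0.3818 in.
Required leg w = t_e / 0.707 = 0.5401 in → use 9/16 in.

w = 9/16 in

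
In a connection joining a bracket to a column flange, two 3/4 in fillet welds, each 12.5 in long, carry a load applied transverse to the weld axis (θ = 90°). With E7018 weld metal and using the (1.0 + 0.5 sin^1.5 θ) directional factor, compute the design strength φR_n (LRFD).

E70XX → F_EXX = 70 ksi.
t_e = 0.707 × 0.75 = 0.5302 in; A_we = 0.5302 × 25 = 13.26 in².
Directional factor: 1.0 + 0.5 sin^1.5(90°) = 1.5.
F_nw = 0.6 × 70 × 1.5 = 63 ksi.
φR_n = 0.75 × 63 × 13.26 = 626.4 kip.

φR_n ≈ 626 kip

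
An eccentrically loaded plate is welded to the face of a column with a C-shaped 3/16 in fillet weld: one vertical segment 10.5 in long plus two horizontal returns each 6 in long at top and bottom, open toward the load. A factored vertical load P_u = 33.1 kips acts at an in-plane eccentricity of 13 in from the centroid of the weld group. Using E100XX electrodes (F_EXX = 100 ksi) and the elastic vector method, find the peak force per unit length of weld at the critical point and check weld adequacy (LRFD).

Total weld length L_w = 22.5 in. Treat welds as unit-width lines.
Centroid: x̄ = 2×6×3 / 22.5 = 1.6 in from the vertical weld.
Polar moment about centroid: J = I_x + I_y = [10.5³/12 + 2×6×5.25²] + [10.5×1.6² + 2(6³/12 + 6×1.4²)] = 513.6 in³.
Direct shear f_v = P/L_w = 33.1 / 22.5 = 1.471 kip/in (vertical).
Torsion M = P·e = 33.1 × 13 = 430.3 kip·in.
Critical point at (x, y) = (4.4, 5.25) from centroid. f_tx = M·y/J = 4.398 kip/in; f_ty = M·x/J = 3.686 kip/in.
Resultant f_max = √[f_tx² + (f_v + f_ty)²] = √[4.398² + (1.471 + 3.686)²] = 6.778 kip/in.
Capacity per unit length: φr_n = 0.75 × 0.6 × 100 × (0.707 × 0.1875) = 5.965 kip/in.
6.778 > 5.965 → NOT adequate.

f_max ≈ 6.78 kip/in; NOT adequate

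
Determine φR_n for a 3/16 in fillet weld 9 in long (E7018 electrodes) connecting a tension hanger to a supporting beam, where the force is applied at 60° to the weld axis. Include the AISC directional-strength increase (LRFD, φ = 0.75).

φR_n ≈ 52.7 kip

E70XX → F_EXX = 70 ksi.
t_e = 0.707 × 0.1875 = 0.1326 in; A_we = 0.1326 × 9 = 1.193 in².
Directional factor: 1.0 + 0.5 sin^1.5(60°) = 1.403.
F_nw = 0.6 × 70 × 1.403 = 58.92 ksi.
φR_n = 0.75 × 58.92 × 1.193 = 52.73 kip.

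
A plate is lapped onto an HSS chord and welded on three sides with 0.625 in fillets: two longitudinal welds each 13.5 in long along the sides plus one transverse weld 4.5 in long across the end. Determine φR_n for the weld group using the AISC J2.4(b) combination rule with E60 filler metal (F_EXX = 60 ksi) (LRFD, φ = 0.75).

φR_n ≈ 376 kip

t_e = 0.707 × 0.625 = 0.4419 in.
R_nwl = 0.6 × 60 × 0.4419 × 27 = 429.5 kip (longitudinal, 2 welds).
R_nwt = 0.6 × 60 × 0.4419 × 4.5 = 71.58 kip (transverse, base value).
(i) R_nwl + R_nwt = 501.1 kip; (ii) 0.85 R_nwl + 1.5 R_nwt = 472.5 kip.
R_n = max = 501.1 kip [governs: (i)]; φR_n = 375.8 kip.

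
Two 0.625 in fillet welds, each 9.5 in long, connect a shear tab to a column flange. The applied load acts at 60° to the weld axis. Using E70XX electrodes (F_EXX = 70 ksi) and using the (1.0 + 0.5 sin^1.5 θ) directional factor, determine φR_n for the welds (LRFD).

t_e = 0.707 × 0.625 = 0.4419 in; A_we = 0.4419 × 19 = 8.396 in².
Directional factor: 1.0 + 0.5 sin^1.5(60°) = 1.403.
F_nw = 0.6 × 70 × 1.403 = 58.92 ksi.
φR_n = 0.75 × 58.92 × 8.396 = 371 kip.

φR_n ≈ 371 kip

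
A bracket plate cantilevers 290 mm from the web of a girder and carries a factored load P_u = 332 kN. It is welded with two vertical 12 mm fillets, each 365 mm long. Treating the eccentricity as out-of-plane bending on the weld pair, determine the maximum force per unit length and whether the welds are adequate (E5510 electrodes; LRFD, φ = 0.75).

E55XX → F_EXX = 550 MPa.
L_w = 2 × 365 = 730 mm; section modulus (unit throat) S = 2 × L²/6 = 44410 mm².
Direct shear f_v = P/L_w = 332×10³/730 = 454.8 N/mm.
Moment M = P × e = 332×10³ × 290 = 96280000 N·mm; bending f_b = M/S = 2168 N/mm.
f_max = √(f_v² + f_b²) = √(454.8² + 2168²) = 2215 N/mm.
φr_n = 0.75 × 0.6 × 550 × (0.707 × 12) = 2100 N/mm → NOT adequate.

f_max ≈ 2220 N/mm; NOT adequate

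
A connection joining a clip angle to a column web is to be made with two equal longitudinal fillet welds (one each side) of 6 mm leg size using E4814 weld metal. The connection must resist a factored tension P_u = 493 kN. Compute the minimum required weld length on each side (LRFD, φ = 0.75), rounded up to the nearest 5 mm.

L = 270 mm on each side

E48XX → F_EXX = 480 MPa.
Throat t_e = 0.707 × 6 = 4.242 mm.
φr_n = 0.75 × 0.6 × 480 × 4.242 × 10⁻³ = 0.9163 kN/mm.
L_req = P_u / φr_n = 493 / 0.9163 = 538 mm total.
Per side: 538 / 2 = 269 mm.
Round up → use L = 270 mm on each side.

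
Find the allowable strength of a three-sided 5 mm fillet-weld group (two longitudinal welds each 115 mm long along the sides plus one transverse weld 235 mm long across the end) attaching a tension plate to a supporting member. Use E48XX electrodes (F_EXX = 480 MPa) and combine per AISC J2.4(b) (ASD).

t_e = 0.707 × 5 = 3.535 mm.
R_nwl = 0.6 × 480 × 3.535 × 230 × 10⁻³ = 234.2 kN (longitudinal, 2 welds).
R_nwt = 0.6 × 480 × 3.535 × 235 × 10⁻³ = 239.2 kN (transverse, base value).
(i) R_nwl + R_nwt = 473.4 kN; (ii) 0.85 R_nwl + 1.5 R_nwt = 557.9 kN.
R_n = max = 557.9 kN [governs: (ii)]; R_n/Ω = 279 kN.

R_n/Ω ≈ 279 kN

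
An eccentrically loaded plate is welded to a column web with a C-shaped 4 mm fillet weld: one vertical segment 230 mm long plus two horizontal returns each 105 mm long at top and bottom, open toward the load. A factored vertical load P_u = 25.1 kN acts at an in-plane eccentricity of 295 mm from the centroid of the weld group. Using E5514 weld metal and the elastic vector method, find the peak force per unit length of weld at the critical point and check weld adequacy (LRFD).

f_max ≈ 278 N/mm; adequate

E55XX → F_EXX = 550 MPa.
Total weld length L_w = 440 mm. Treat welds as unit-width lines.
Centroid: x̄ = 2×105×52.5 / 440 = 25.06 mm from the vertical weld.
Polar moment about centroid: J = I_x + I_y = [230³/12 + 2×105×115²] + [230×25.06² + 2(105³/12 + 105×27.44²)] = 4287000 mm³.
Direct shear f_v = P/L_w = 25.1×10³ / 440 = 57.05 N/mm (vertical).
Torsion M = P·e = 25.1×10³ × 295 = 7404500 N·mm.
Critical point at (x, y) = (79.94, 115) from centroid. f_tx = M·y/J = 198.6 N/mm; f_ty = M·x/J = 138.1 N/mm.
Resultant f_max = √[f_tx² + (f_v + f_ty)²] = √[198.6² + (57.05 + 138.1)²] = 278.5 N/mm.
Capacity per unit length: φr_n = 0.75 × 0.6 × 550 × (0.707 × 4) = 699.9 N/mm.
278.5 ≤ 699.9 → adequate.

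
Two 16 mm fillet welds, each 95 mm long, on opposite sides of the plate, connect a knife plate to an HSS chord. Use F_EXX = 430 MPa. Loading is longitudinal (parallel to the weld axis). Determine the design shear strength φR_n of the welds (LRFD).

Effective throat t_e = 0.707 × 16 = 11.31 mm.
Total length L = 190 mm; A_we = 11.31 × 190 = 2149 mm².
F_nw = 0.6 F_EXX = 0.6 × 430 = 258 MPa.
φR_n = 0.75 × 258 × 2149 × 10⁻³ = 415.9 kN.

φR_n ≈ 416 kN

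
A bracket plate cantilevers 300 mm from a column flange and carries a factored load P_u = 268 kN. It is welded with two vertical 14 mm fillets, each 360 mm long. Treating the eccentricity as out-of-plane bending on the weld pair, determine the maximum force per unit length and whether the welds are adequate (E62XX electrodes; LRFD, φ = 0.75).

E62XX → F_EXX = 620 MPa.
L_w = 2 × 360 = 720 mm; section modulus (unit throat) S = 2 × L²/6 = 43200 mm².
Direct shear f_v = P/L_w = 268×10³/720 = 372.2 N/mm.
Moment M = P × e = 268×10³ × 300 = 80400000 N·mm; bending f_b = M/S = 1861 N/mm.
f_max = √(f_v² + f_b²) = √(372.2² + 1861²) = 1898 N/mm.
φr_n = 0.75 × 0.6 × 620 × (0.707 × 14) = 2762 N/mm → adequate.

f_max ≈ 1900 N/mm; adequate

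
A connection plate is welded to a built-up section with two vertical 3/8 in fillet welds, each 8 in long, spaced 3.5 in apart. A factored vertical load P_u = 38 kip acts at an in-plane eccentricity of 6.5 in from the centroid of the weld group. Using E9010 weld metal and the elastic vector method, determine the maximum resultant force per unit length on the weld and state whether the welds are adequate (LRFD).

f_max ≈ 9.24 kip/in; adequate

E90XX → F_EXX = 90 ksi.
Total weld length L_w = 16 in. Treat welds as unit-width lines.
Polar moment about centroid: J = 2[d³/12 + d(b/2)²] = 2[8³/12 + 8×1.75²] = 134.3 in³.
Direct shear f_v = P/L_w = 38 / 16 = 2.375 kip/in (vertical).
Torsion M = P·e = 38 × 6.5 = 247 kip·in.
Critical point at (x, y) = (1.75, 4) from centroid. f_tx = M·y/J = 7.355 kip/in; f_ty = M·x/J = 3.218 kip/in.
Resultant f_max = √[f_tx² + (f_v + f_ty)²] = √[7.355² + (2.375 + 3.218)²] = 9.24 kip/in.
Capacity per unit length: φr_n = 0.75 × 0.6 × 90 × (0.707 × 0.375) = 10.74 kip/in.
9.24 ≤ 10.74 → adequate.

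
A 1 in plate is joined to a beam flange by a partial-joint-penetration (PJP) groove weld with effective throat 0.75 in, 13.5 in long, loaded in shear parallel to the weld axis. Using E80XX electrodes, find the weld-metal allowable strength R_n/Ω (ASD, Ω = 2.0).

R_n/Ω ≈ 243 kips

E80XX → F_EXX = 80 ksi.
Effective throat (given) t_e = 0.75 in.
A_we = 0.75 × 13.5 = 10.12 in².
F_nw = 0.6 F_EXX = 48 ksi.
R_n/Ω = (48 × 10.12) / 2.0 = 243 kips.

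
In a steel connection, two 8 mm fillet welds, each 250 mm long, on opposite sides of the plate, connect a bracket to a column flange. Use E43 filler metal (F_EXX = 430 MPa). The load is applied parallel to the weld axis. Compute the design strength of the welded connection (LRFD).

φR_n ≈ 547 kN

Effective throat t_e = 0.707 × 8 = 5.656 mm.
Total length L = 500 mm; A_we = 5.656 × 500 = 2828 mm².
F_nw = 0.6 F_EXX = 0.6 × 430 = 258 MPa.
φR_n = 0.75 × 258 × 2828 × 10⁻³ = 547.2 kN.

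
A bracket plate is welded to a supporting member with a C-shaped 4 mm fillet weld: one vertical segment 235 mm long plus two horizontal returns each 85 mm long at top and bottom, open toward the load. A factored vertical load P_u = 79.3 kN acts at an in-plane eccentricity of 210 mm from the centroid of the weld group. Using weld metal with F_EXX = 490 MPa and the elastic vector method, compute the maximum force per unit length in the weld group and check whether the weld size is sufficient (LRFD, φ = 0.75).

Total weld length L_w = 405 mm. Treat welds as unit-width lines.
Centroid: x̄ = 2×85×42.5 / 405 = 17.84 mm from the vertical weld.
Polar moment about centroid: J = I_x + I_y = [235³/12 + 2×85×117.5²] + [235×17.84² + 2(85³/12 + 85×24.66²)] = 3709000 mm³.
Direct shear f_v = P/L_w = 79.3×10³ / 405 = 195.8 N/mm (vertical).
Torsion M = P·e = 79.3×10³ × 210 = 16653000 N·mm.
Critical point at (x, y) = (67.16, 117.5) from centroid. f_tx = M·y/J = 527.6 N/mm; f_ty = M·x/J = 301.5 N/mm.
Resultant f_max = √[f_tx² + (f_v + f_ty)²] = √[527.6² + (195.8 + 301.5)²] = 725 N/mm.
Capacity per unit length: φr_n = 0.75 × 0.6 × 490 × (0.707 × 4) = 623.6 N/mm.
725 > 623.6 → NOT adequate.

f_max ≈ 725 N/mm; NOT adequate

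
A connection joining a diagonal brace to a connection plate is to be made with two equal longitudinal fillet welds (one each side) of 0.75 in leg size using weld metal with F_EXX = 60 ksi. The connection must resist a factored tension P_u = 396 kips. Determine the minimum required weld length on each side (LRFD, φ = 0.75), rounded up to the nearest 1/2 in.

L = 14 in on each side

Throat t_e = 0.707 × 0.75 = 0.5302 in.
φr_n = 0.75 × 0.6 × 60 × 0.5302 = 14.32 kips/in.
L_req = P_u / φr_n = 396 / 14.32 = 27.66 in total.
Per side: 27.66 / 2 = 13.83 in.
Round up → use L = 14 in on each side.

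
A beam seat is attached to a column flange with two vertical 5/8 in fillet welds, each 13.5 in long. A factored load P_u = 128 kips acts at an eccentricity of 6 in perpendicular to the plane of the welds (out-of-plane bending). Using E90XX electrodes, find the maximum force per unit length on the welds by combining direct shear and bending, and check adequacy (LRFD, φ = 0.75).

f_max ≈ 13.5 kip/in; adequate

E90XX → F_EXX = 90 ksi.
L_w = 2 × 13.5 = 27 in; section modulus (unit throat) S = 2 × L²/6 = 60.75 in².
Direct shear f_v = P/L_w = 128/27 = 4.741 kip/in.
Moment M = P × e = 128 × 6 = 768 kip·in; bending f_b = M/S = 12.64 kip/in.
f_max = √(f_v² + f_b²) = √(4.741² + 12.64²) = 13.5 kip/in.
φr_n = 0.75 × 0.6 × 90 × (0.707 × 0.625) = 17.9 kip/in → adequate.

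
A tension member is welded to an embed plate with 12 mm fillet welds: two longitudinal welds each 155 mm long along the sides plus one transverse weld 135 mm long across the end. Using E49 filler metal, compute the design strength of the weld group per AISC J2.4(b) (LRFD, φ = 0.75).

E49XX → F_EXX = 490 MPa.
t_e = 0.707 × 12 = 8.484 mm.
R_nwl = 0.6 × 490 × 8.484 × 310 × 10⁻³ = 773.2 kN (longitudinal, 2 welds).
R_nwt = 0.6 × 490 × 8.484 × 135 × 10⁻³ = 336.7 kN (transverse, base value).
(i) R_nwl + R_nwt = 1110 kN; (ii) 0.85 R_nwl + 1.5 R_nwt = 1162 kN.
R_n = max = 1162 kN [governs: (ii)]; φR_n = 871.8 kN.

φR_n ≈ 872 kN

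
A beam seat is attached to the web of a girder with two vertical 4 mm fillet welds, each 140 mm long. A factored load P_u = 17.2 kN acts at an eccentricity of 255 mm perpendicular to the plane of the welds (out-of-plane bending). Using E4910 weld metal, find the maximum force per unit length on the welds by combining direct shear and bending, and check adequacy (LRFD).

E49XX → F_EXX = 490 MPa.
L_w = 2 × 140 = 280 mm; section modulus (unit throat) S = 2 × L²/6 = 6533 mm².
Direct shear f_v = P/L_w = 17.2×10³/280 = 61.43 N/mm.
Moment M = P × e = 17.2×10³ × 255 = 4386000 N·mm; bending f_b = M/S = 671.3 N/mm.
f_max = √(f_v² + f_b²) = √(61.43² + 671.3²) = 674.1 N/mm.
φr_n = 0.75 × 0.6 × 490 × (0.707 × 4) = 623.6 N/mm → NOT adequate.

f_max ≈ 674 N/mm; NOT adequate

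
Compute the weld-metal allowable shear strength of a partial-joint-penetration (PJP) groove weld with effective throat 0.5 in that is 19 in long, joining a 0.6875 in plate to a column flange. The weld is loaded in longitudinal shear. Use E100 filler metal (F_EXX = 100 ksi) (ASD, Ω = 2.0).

R_n/Ω ≈ 285 kips

Effective throat (given) t_e = 0.5 in.
A_we = 0.5 × 19 = 9.5 in².
F_nw = 0.6 F_EXX = 60 ksi.
R_n/Ω = (60 × 9.5) / 2.0 = 285 kips.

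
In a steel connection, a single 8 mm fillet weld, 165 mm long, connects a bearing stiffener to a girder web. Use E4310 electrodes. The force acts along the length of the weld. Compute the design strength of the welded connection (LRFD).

φR_n ≈ 181 kN

E43XX → F_EXX = 430 MPa.
Effective throat t_e = 0.707 × 8 = 5.656 mm.
Total length L = 165 mm; A_we = 5.656 × 165 = 933.2 mm².
F_nw = 0.6 F_EXX = 0.6 × 430 = 258 MPa.
φR_n = 0.75 × 258 × 933.2 × 10⁻³ = 180.6 kN.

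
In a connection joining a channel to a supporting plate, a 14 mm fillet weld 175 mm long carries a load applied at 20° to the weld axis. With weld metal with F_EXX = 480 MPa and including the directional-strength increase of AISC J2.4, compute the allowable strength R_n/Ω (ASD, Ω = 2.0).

R_n/Ω ≈ 274 kN

t_e = 0.707 × 14 = 9.898 mm; A_we = 9.898 × 175 = 1732 mm².
Directional factor: 1.0 + 0.5 sin^1.5(20°) = 1.1.
F_nw = 0.6 × 480 × 1.1 = 316.8 MPa.
R_n/Ω = (316.8 × 1732) / 2.0 × 10⁻³ = 274.4 kN.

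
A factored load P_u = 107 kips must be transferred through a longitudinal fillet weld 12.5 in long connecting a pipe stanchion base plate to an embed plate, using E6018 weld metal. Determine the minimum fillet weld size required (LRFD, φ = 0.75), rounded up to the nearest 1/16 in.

w = 1/2 in

E60XX → F_EXX = 60 ksi.
Total weld length L = 12.5 in.
Required throat t_e = P_u / (φ × 0.6 F_EXX × L) = 107 / (0.75 × 0.6 × 60 × 12.5) = 0.317 in.
Required leg w = t_e / 0.707 = 0.4484 in → use 1/2 in.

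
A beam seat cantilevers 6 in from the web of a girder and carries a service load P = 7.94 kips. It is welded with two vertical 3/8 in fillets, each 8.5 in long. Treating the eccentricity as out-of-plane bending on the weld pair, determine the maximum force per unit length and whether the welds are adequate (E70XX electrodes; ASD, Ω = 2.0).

E70XX → F_EXX = 70 ksi.
L_w = 2 × 8.5 = 17 in; section modulus (unit throat) S = 2 × L²/6 = 24.08 in².
Direct shear f_v = P/L_w = 7.94/17 = 0.4671 kip/in.
Moment M = P × e = 7.94 × 6 = 47.64 kip·in; bending f_b = M/S = 1.978 kip/in.
f_max = √(f_v² + f_b²) = √(0.4671² + 1.978²) = 2.033 kip/in.
r_n/Ω = (1/2.0) × 0.6 × 70 × (0.707 × 0.375) = 5.568 kip/in → adequate.

f_max ≈ 2.03 kip/in; adequate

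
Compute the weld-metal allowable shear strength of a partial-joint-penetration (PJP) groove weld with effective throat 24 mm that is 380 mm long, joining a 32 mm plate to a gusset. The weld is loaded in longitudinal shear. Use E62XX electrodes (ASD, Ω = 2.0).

E62XX → F_EXX = 620 MPa.
Effective throat (given) t_e = 24 mm.
A_we = 24 × 380 = 9120 mm².
F_nw = 0.6 F_EXX = 372 MPa.
R_n/Ω = (372 × 9120) / 2.0 × 10⁻³ = 1696 kN.

R_n/Ω ≈ 1700 kN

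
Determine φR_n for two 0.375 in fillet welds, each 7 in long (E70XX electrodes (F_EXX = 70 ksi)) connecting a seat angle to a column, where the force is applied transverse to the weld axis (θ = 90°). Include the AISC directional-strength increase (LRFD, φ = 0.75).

t_e = 0.707 × 0.375 = 0.2651 in; A_we = 0.2651 × 14 = 3.712 in².
Directional factor: 1.0 + 0.5 sin^1.5(90°) = 1.5.
F_nw = 0.6 × 70 × 1.5 = 63 ksi.
φR_n = 0.75 × 63 × 3.712 = 175.4 kip.

φR_n ≈ 175 kip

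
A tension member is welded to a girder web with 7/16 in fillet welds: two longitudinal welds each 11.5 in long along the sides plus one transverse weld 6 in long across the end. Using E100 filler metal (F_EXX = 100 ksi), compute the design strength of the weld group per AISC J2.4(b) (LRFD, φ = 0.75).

t_e = 0.707 × 0.4375 = 0.3093 in.
R_nwl = 0.6 × 100 × 0.3093 × 23 = 426.9 kips (longitudinal, 2 welds).
R_nwt = 0.6 × 100 × 0.3093 × 6 = 111.4 kips (transverse, base value).
(i) R_nwl + R_nwt = 538.2 kips; (ii) 0.85 R_nwl + 1.5 R_nwt = 529.9 kips.
R_n = max = 538.2 kips [governs: (i)]; φR_n = 403.7 kips.

φR_n ≈ 404 kips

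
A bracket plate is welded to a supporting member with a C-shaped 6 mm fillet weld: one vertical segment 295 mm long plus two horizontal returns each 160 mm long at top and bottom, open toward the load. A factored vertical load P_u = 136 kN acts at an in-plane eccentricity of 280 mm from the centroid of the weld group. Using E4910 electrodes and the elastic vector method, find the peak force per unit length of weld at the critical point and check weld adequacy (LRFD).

E49XX → F_EXX = 490 MPa.
Total weld length L_w = 615 mm. Treat welds as unit-width lines.
Centroid: x̄ = 2×160×80 / 615 = 41.63 mm from the vertical weld.
Polar moment about centroid: J = I_x + I_y = [295³/12 + 2×160×147.5²] + [295×41.63² + 2(160³/12 + 160×38.37²)] = 10770000 mm³.
Direct shear f_v = P/L_w = 136×10³ / 615 = 221.1 N/mm (vertical).
Torsion M = P·e = 136×10³ × 280 = 38080000 N·mm.
Critical point at (x, y) = (118.4, 147.5) from centroid. f_tx = M·y/J = 521.7 N/mm; f_ty = M·x/J = 418.7 N/mm.
Resultant f_max = √[f_tx² + (f_v + f_ty)²] = √[521.7² + (221.1 + 418.7)²] = 825.6 N/mm.
Capacity per unit length: φr_n = 0.75 × 0.6 × 490 × (0.707 × 6) = 935.4 N/mm.
825.6 ≤ 935.4 → adequate.

f_max ≈ 826 N/mm; adequate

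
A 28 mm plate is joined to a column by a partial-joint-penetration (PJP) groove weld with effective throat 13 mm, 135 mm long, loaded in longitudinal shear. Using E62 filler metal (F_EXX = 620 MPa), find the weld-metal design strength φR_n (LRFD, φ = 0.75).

φR_n ≈ 490 kN

Effective throat (given) t_e = 13 mm.
A_we = 13 × 135 = 1755 mm².
F_nw = 0.6 F_EXX = 372 MPa.
φR_n = 0.75 × 372 × 1755 × 10⁻³ = 489.6 kN.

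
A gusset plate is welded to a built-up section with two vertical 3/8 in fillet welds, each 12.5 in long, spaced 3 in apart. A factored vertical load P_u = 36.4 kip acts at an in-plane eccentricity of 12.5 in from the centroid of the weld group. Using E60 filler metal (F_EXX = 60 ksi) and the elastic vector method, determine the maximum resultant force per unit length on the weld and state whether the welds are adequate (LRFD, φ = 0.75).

Total weld length L_w = 25 in. Treat welds as unit-width lines.
Polar moment about centroid: J = 2[d³/12 + d(b/2)²] = 2[12.5³/12 + 12.5×1.5²] = 381.8 in³.
Direct shear f_v = P/L_w = 36.4 / 25 = 1.456 kip/in (vertical).
Torsion M = P·e = 36.4 × 12.5 = 455 kip·in.
Critical point at (x, y) = (1.5, 6.25) from centroid. f_tx = M·y/J = 7.449 kip/in; f_ty = M·x/J = 1.788 kip/in.
Resultant f_max = √[f_tx² + (f_v + f_ty)²] = √[7.449² + (1.456 + 1.788)²] = 8.124 kip/in.
Capacity per unit length: φr_n = 0.75 × 0.6 × 60 × (0.707 × 0.375) = 7.158 kip/in.
8.124 > 7.158 → NOT adequate.

f_max ≈ 8.12 kip/in; NOT adequate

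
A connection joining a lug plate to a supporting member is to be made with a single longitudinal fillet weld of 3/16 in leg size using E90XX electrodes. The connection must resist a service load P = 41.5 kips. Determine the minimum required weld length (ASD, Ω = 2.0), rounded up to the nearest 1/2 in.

L = 12 in

E90XX → F_EXX = 90 ksi.
Throat t_e = 0.707 × 0.1875 = 0.1326 in.
r_n/Ω = (0.6 × 90 × 0.1326) / 2.0 = 3.579 kip/in.
L_req = P / (r_n/Ω) = 41.5 / 3.579 = 11.59 in total.
Round up → use L = 12 in.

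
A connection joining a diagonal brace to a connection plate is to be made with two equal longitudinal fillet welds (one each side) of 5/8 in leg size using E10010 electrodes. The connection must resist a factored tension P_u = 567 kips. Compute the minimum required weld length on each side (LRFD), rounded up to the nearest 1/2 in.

L = 14.5 in on each side

E100XX → F_EXX = 100 ksi.
Throat t_e = 0.707 × 0.625 = 0.4419 in.
φr_n = 0.75 × 0.6 × 100 × 0.4419 = 19.88 kips/in.
L_req = P_u / φr_n = 567 / 19.88 = 28.51 in total.
Per side: 28.51 / 2 = 14.26 in.
Round up → use L = 14.5 in on each side.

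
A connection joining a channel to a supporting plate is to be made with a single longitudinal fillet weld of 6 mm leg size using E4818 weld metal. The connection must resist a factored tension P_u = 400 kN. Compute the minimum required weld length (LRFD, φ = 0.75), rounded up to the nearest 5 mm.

L = 440 mm

E48XX → F_EXX = 480 MPa.
Throat t_e = 0.707 × 6 = 4.242 mm.
φr_n = 0.75 × 0.6 × 480 × 4.242 × 10⁻³ = 0.9163 kN/mm.
L_req = P_u / φr_n = 400 / 0.9163 = 436.6 mm total.
Round up → use L = 440 mm.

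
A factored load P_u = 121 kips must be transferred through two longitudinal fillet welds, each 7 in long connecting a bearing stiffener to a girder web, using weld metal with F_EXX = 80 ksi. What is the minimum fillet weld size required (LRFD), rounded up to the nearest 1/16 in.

w = 3/8 in

Total weld length L = 14 in.
Required throat t_e = P_u / (φ × 0.6 F_EXX × L) = 121 / (0.75 × 0.6 × 80 × 14) = 0.2401 in.
Required leg w = t_e / 0.707 = 0.3396 in → use 3/8 in.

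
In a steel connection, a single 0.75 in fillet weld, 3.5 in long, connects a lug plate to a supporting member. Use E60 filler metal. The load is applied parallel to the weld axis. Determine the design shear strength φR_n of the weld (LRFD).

E60XX → F_EXX = 60 ksi.
Effective throat t_e = 0.707 × 0.75 = 0.5302 in.
Total length L = 3.5 in; A_we = 0.5302 × 3.5 = 1.856 in².
F_nw = 0.6 F_EXX = 0.6 × 60 = 36 ksi.
φR_n = 0.75 × 36 × 1.856 = 50.11 kip.

φR_n ≈ 50.1 kip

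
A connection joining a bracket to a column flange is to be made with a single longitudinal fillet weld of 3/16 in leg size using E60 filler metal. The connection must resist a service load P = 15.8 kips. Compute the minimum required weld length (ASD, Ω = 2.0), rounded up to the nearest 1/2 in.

L = 7 in

E60XX → F_EXX = 60 ksi.
Throat t_e = 0.707 × 0.1875 = 0.1326 in.
r_n/Ω = (0.6 × 60 × 0.1326) / 2.0 = 2.386 kip/in.
L_req = P / (r_n/Ω) = 15.8 / 2.386 = 6.622 in total.
Round up → use L = 7 in.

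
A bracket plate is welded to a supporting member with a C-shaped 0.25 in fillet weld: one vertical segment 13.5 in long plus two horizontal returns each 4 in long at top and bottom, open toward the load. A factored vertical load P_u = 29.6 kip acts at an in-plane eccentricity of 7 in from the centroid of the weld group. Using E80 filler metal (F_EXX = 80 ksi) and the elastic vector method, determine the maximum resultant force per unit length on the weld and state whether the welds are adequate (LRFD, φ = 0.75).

f_max ≈ 3.42 kip/in; adequate

Total weld length L_w = 21.5 in. Treat welds as unit-width lines.
Centroid: x̄ = 2×4×2 / 21.5 = 0.7442 in from the vertical weld.
Polar moment about centroid: J = I_x + I_y = [13.5³/12 + 2×4×6.75²] + [13.5×0.7442² + 2(4³/12 + 4×1.256²)] = 600.3 in³.
Direct shear f_v = P/L_w = 29.6 / 21.5 = 1.377 kip/in (vertical).
Torsion M = P·e = 29.6 × 7 = 207.2 kip·in.
Critical point at (x, y) = (3.256, 6.75) from centroid. f_tx = M·y/J = 2.33 kip/in; f_ty = M·x/J = 1.124 kip/in.
Resultant f_max = √[f_tx² + (f_v + f_ty)²] = √[2.33² + (1.377 + 1.124)²] = 3.418 kip/in.
Capacity per unit length: φr_n = 0.75 × 0.6 × 80 × (0.707 × 0.25) = 6.363 kip/in.
3.418 ≤ 6.363 → adequate.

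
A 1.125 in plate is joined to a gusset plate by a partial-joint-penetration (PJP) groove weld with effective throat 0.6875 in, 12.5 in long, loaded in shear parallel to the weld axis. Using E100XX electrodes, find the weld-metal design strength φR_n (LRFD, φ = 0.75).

E100XX → F_EXX = 100 ksi.
Effective throat (given) t_e = 0.6875 in.
A_we = 0.6875 × 12.5 = 8.594 in².
F_nw = 0.6 F_EXX = 60 ksi.
φR_n = 0.75 × 60 × 8.594 = 386.7 kips.

φR_n ≈ 387 kips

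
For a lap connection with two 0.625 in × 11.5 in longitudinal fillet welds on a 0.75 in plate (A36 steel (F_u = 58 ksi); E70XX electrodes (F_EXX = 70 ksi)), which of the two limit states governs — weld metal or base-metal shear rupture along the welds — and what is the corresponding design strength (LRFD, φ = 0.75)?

t_e = 0.707 × 0.625 = 0.4419 in; L = 23 in.
Weld metal: φR_n = 0.75 × 0.6 × 70 × 0.4419 × 23 = 320.1 kips.
Base metal (shear rupture): φR_n = 0.75 × 0.6 × 58 × 0.75 × 23 = 450.2 kips.
Governing: weld metal.

φR_n ≈ 320 kips (weld metal governs)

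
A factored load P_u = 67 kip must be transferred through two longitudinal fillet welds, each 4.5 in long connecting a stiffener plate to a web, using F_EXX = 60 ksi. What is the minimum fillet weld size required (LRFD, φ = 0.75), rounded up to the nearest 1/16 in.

w = 7/16 in

Total weld length L = 9 in.
Required throat t_e = P_u / (φ × 0.6 F_EXX × L) = 67 / (0.75 × 0.6 × 60 × 9) = 0.2757 in.
Required leg w = t_e / 0.707 = 0.39 in → use 7/16 in.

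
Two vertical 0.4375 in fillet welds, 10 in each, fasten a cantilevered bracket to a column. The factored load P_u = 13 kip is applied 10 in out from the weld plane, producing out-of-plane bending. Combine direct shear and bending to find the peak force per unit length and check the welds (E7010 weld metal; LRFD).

f_max ≈ 3.95 kip/in; adequate

E70XX → F_EXX = 70 ksi.
L_w = 2 × 10 = 20 in; section modulus (unit throat) S = 2 × L²/6 = 33.33 in².
Direct shear f_v = P/L_w = 13/20 = 0.65 kip/in.
Moment M = P × e = 13 × 10 = 130 kip·in; bending f_b = M/S = 3.9 kip/in.
f_max = √(f_v² + f_b²) = √(0.65² + 3.9²) = 3.954 kip/in.
φr_n = 0.75 × 0.6 × 70 × (0.707 × 0.4375) = 9.743 kip/in → adequate.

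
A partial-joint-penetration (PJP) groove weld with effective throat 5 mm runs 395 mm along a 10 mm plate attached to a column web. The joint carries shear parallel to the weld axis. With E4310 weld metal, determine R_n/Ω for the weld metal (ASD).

R_n/Ω ≈ 255 kN

E43XX → F_EXX = 430 MPa.
Effective throat (given) t_e = 5 mm.
A_we = 5 × 395 = 1975 mm².
F_nw = 0.6 F_EXX = 258 MPa.
R_n/Ω = (258 × 1975) / 2.0 × 10⁻³ = 254.8 kN.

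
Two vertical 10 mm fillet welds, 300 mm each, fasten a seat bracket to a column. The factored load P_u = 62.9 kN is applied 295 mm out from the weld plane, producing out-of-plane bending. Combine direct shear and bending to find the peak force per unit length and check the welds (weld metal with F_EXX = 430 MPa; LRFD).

f_max ≈ 627 N/mm; adequate

L_w = 2 × 300 = 600 mm; section modulus (unit throat) S = 2 × L²/6 = 30000 mm².
Direct shear f_v = P/L_w = 62.9×10³/600 = 104.8 N/mm.
Moment M = P × e = 62.9×10³ × 295 = 18556000 N·mm; bending f_b = M/S = 618.5 N/mm.
f_max = √(f_v² + f_b²) = √(104.8² + 618.5²) = 627.3 N/mm.
φr_n = 0.75 × 0.6 × 430 × (0.707 × 10) = 1368 N/mm → adequate.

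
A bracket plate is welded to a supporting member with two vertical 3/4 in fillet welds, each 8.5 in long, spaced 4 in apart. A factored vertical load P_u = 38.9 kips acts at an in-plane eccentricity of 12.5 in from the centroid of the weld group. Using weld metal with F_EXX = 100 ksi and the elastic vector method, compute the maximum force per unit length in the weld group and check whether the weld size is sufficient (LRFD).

Total weld length L_w = 17 in. Treat welds as unit-width lines.
Polar moment about centroid: J = 2[d³/12 + d(b/2)²] = 2[8.5³/12 + 8.5×2²] = 170.4 in³.
Direct shear f_v = P/L_w = 38.9 / 17 = 2.288 kip/in (vertical).
Torsion M = P·e = 38.9 × 12.5 = 486.25 kip·in.
Critical point at (x, y) = (2, 4.25) from centroid. f_tx = M·y/J = 12.13 kip/in; f_ty = M·x/J = 5.709 kip/in.
Resultant f_max = √[f_tx² + (f_v + f_ty)²] = √[12.13² + (2.288 + 5.709)²] = 14.53 kip/in.
Capacity per unit length: φr_n = 0.75 × 0.6 × 100 × (0.707 × 0.75) = 23.86 kip/in.
14.53 ≤ 23.86 → adequate.

f_max ≈ 14.5 kip/in; adequate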